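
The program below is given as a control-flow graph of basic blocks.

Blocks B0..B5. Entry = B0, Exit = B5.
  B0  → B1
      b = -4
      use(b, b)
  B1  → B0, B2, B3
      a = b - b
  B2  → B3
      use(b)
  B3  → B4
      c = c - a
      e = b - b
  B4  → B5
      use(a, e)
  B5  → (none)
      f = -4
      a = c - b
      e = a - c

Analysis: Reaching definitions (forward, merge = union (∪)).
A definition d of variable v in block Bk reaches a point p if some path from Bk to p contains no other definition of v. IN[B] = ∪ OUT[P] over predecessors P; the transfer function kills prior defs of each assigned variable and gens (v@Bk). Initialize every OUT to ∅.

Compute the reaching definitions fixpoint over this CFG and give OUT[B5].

Converged values:
  B0:  IN={a@B1, b@B0}  OUT={a@B1, b@B0}
  B1:  IN={a@B1, b@B0}  OUT={a@B1, b@B0}
  B2:  IN={a@B1, b@B0}  OUT={a@B1, b@B0}
  B3:  IN={a@B1, b@B0}  OUT={a@B1, b@B0, c@B3, e@B3}
  B4:  IN={a@B1, b@B0, c@B3, e@B3}  OUT={a@B1, b@B0, c@B3, e@B3}
  B5:  IN={a@B1, b@B0, c@B3, e@B3}  OUT={a@B5, b@B0, c@B3, e@B5, f@B5}

Merge at B5: IN[B5] = OUT[B4] = {a@B1, b@B0, c@B3, e@B3}
Applying B5's transfer function to that IN value gives OUT[B5] (row B5 above).

Answer: {a@B5, b@B0, c@B3, e@B5, f@B5}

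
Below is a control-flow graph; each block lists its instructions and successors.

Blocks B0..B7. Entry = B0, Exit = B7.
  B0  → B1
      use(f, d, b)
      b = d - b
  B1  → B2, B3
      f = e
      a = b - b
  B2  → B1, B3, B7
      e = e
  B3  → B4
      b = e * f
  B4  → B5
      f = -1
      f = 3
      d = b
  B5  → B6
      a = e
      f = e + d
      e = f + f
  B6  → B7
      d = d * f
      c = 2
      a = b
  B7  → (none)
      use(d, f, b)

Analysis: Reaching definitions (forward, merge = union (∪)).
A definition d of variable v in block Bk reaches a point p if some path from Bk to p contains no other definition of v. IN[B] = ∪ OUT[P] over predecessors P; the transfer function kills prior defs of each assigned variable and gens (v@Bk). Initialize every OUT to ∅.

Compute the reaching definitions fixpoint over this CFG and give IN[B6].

Fixpoint table:
  B0:  IN={}  OUT={b@B0}
  B1:  IN={a@B1, b@B0, e@B2, f@B1}  OUT={a@B1, b@B0, e@B2, f@B1}
  B2:  IN={a@B1, b@B0, e@B2, f@B1}  OUT={a@B1, b@B0, e@B2, f@B1}
  B3:  IN={a@B1, b@B0, e@B2, f@B1}  OUT={a@B1, b@B3, e@B2, f@B1}
  B4:  IN={a@B1, b@B3, e@B2, f@B1}  OUT={a@B1, b@B3, d@B4, e@B2, f@B4}
  B5:  IN={a@B1, b@B3, d@B4, e@B2, f@B4}  OUT={a@B5, b@B3, d@B4, e@B5, f@B5}
  B6:  IN={a@B5, b@B3, d@B4, e@B5, f@B5}  OUT={a@B6, b@B3, c@B6, d@B6, e@B5, f@B5}
  B7:  IN={a@B1, a@B6, b@B0, b@B3, c@B6, d@B6, e@B2, e@B5, f@B1, f@B5}  OUT={a@B1, a@B6, b@B0, b@B3, c@B6, d@B6, e@B2, e@B5, f@B1, f@B5}

Merge at B6: IN[B6] = OUT[B5] = {a@B5, b@B3, d@B4, e@B5, f@B5}

Answer: {a@B5, b@B3, d@B4, e@B5, f@B5}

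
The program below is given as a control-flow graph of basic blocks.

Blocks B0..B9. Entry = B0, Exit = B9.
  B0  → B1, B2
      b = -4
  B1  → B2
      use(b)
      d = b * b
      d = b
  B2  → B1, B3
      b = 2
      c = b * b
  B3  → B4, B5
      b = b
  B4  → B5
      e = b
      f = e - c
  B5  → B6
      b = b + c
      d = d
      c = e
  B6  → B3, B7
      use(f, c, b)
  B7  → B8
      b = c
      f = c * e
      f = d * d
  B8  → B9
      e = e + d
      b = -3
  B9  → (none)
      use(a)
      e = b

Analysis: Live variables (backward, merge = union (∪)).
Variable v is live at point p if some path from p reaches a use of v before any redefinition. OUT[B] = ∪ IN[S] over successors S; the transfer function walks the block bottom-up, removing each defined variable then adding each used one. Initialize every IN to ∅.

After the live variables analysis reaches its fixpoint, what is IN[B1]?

Converged values:
  B0:  IN={a, d, e, f}  OUT={a, b, d, e, f}
  B1:  IN={a, b, e, f}  OUT={a, d, e, f}
  B2:  IN={a, d, e, f}  OUT={a, b, c, d, e, f}
  B3:  IN={a, b, c, d, e, f}  OUT={a, b, c, d, e, f}
  B4:  IN={a, b, c, d}  OUT={a, b, c, d, e, f}
  B5:  IN={a, b, c, d, e, f}  OUT={a, b, c, d, e, f}
  B6:  IN={a, b, c, d, e, f}  OUT={a, b, c, d, e, f}
  B7:  IN={a, c, d, e}  OUT={a, d, e}
  B8:  IN={a, d, e}  OUT={a, b}
  B9:  IN={a, b}  OUT={}

Merge at B1: OUT[B1] = IN[B2] = {a, d, e, f}
Applying B1's transfer function to that OUT value gives IN[B1] (row B1 above).

Answer: {a, b, e, f}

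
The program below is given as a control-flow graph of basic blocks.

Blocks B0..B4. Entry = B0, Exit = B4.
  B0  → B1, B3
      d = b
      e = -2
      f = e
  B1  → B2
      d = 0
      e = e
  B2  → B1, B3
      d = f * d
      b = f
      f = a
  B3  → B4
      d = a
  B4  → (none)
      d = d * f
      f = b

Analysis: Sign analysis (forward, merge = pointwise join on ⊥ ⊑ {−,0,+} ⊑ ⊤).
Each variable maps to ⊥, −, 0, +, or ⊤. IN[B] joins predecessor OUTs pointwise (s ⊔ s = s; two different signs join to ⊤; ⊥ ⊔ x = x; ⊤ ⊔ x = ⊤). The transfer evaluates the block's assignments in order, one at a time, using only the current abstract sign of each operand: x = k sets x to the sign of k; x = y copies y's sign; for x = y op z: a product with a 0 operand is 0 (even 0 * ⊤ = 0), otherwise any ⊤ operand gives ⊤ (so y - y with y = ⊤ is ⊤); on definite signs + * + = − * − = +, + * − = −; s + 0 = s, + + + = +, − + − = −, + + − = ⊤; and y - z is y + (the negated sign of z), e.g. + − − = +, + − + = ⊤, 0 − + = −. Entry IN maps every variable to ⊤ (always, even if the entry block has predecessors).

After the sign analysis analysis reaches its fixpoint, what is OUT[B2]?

Answer: {a: ⊤, b: ⊤, c: ⊤, d: 0, e: -, f: ⊤}

Derivation:
Converged values:
  B0:  IN=(all ⊤)  OUT={e:-, f:-; rest ⊤}
  B1:  IN={e:-; rest ⊤}  OUT={d:0, e:-; rest ⊤}
  B2:  IN={d:0, e:-; rest ⊤}  OUT={d:0, e:-; rest ⊤}
  B3:  IN={e:-; rest ⊤}  OUT={e:-; rest ⊤}
  B4:  IN={e:-; rest ⊤}  OUT={e:-; rest ⊤}

Merge at B2: IN[B2] = OUT[B1] = {a: ⊤, b: ⊤, c: ⊤, d: 0, e: -, f: ⊤}
Applying B2's transfer function to that IN value gives OUT[B2] (row B2 above).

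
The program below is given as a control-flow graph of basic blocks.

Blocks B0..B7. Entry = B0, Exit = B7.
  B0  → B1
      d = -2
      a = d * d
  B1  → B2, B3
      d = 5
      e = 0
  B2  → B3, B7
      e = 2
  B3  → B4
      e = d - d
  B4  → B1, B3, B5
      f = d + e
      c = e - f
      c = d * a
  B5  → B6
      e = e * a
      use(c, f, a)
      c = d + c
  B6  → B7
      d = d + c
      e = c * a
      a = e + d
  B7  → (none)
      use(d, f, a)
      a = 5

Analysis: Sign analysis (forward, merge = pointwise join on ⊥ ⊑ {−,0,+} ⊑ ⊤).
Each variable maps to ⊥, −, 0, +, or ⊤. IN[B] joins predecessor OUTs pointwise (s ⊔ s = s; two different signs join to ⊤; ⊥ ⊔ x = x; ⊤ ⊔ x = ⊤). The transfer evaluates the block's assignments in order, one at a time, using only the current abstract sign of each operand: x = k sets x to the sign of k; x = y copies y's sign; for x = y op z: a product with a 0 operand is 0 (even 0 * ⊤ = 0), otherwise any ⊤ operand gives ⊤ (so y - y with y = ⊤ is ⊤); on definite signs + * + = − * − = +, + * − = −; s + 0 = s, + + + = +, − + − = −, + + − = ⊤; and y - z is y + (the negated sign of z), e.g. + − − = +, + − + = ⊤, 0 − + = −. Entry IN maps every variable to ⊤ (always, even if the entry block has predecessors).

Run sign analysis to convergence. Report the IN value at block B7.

Answer: {a: +, b: ⊤, c: ⊤, d: +, e: +, f: ⊤}

Trace:
Fixpoint table:
  B0: | IN=(all ⊤) | OUT={a:+, d:-; rest ⊤}
  B1: | IN={a:+; rest ⊤} | OUT={a:+, d:+, e:0; rest ⊤}
  B2: | IN={a:+, d:+, e:0; rest ⊤} | OUT={a:+, d:+, e:+; rest ⊤}
  B3: | IN={a:+, d:+; rest ⊤} | OUT={a:+, d:+; rest ⊤}
  B4: | IN={a:+, d:+; rest ⊤} | OUT={a:+, c:+, d:+; rest ⊤}
  B5: | IN={a:+, c:+, d:+; rest ⊤} | OUT={a:+, c:+, d:+; rest ⊤}
  B6: | IN={a:+, c:+, d:+; rest ⊤} | OUT={a:+, c:+, d:+, e:+; rest ⊤}
  B7: | IN={a:+, d:+, e:+; rest ⊤} | OUT={a:+, d:+, e:+; rest ⊤}

Merge at B7: IN[B7] = OUT[B2] ⊔ OUT[B6] = {a: +, b: ⊤, c: ⊤, d: +, e: +, f: ⊤}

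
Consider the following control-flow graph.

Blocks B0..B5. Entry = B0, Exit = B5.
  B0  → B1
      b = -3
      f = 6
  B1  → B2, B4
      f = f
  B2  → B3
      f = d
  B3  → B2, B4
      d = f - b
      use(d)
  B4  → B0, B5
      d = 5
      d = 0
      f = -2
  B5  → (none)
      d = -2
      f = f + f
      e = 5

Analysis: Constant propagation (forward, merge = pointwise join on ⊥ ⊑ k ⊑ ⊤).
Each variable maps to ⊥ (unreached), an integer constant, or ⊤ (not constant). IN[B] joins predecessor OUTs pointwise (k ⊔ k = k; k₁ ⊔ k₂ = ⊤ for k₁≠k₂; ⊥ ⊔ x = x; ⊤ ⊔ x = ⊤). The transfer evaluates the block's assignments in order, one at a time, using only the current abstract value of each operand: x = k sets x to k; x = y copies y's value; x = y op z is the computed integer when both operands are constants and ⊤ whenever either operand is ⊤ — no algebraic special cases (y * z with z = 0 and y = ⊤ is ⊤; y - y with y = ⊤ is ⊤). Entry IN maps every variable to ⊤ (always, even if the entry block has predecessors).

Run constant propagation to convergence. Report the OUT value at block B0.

Fixpoint table:
  B0:   IN=(all ⊤)   OUT={b:-3, f:6; rest ⊤}
  B1:   IN={b:-3, f:6; rest ⊤}   OUT={b:-3, f:6; rest ⊤}
  B2:   IN={b:-3; rest ⊤}   OUT={b:-3; rest ⊤}
  B3:   IN={b:-3; rest ⊤}   OUT={b:-3; rest ⊤}
  B4:   IN={b:-3; rest ⊤}   OUT={b:-3, d:0, f:-2; rest ⊤}
  B5:   IN={b:-3, d:0, f:-2; rest ⊤}   OUT={b:-3, d:-2, e:5, f:-4; rest ⊤}

Merge at B0 (entry node, so the boundary value (all ⊤) is joined with the incoming edge(s)): IN[B0] = (all ⊤) ⊔ OUT[B4] = {a: ⊤, b: ⊤, c: ⊤, d: ⊤, e: ⊤, f: ⊤}
Applying B0's transfer function to that IN value gives OUT[B0] (row B0 above).

Answer: {a: ⊤, b: -3, c: ⊤, d: ⊤, e: ⊤, f: 6}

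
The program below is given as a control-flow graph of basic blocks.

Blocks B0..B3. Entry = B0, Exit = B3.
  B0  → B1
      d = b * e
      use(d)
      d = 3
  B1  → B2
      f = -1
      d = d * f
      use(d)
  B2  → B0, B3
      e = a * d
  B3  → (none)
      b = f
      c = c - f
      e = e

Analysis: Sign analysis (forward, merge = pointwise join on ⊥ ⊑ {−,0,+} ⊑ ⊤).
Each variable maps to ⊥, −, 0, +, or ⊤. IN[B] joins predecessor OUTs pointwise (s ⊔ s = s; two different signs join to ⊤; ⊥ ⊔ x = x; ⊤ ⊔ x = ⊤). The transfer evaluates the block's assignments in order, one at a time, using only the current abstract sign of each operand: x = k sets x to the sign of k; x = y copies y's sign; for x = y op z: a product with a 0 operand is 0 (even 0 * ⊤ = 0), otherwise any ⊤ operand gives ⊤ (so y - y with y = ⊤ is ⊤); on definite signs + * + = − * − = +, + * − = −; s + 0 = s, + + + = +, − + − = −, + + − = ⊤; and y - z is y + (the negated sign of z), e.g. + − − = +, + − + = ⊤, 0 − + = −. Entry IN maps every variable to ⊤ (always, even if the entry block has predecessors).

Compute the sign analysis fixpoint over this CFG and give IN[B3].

Fixpoint table:
  B0: | IN=(all ⊤) | OUT={d:+; rest ⊤}
  B1: | IN={d:+; rest ⊤} | OUT={d:-, f:-; rest ⊤}
  B2: | IN={d:-, f:-; rest ⊤} | OUT={d:-, f:-; rest ⊤}
  B3: | IN={d:-, f:-; rest ⊤} | OUT={b:-, d:-, f:-; rest ⊤}

Merge at B3: IN[B3] = OUT[B2] = {a: ⊤, b: ⊤, c: ⊤, d: -, e: ⊤, f: -}

Answer: {a: ⊤, b: ⊤, c: ⊤, d: -, e: ⊤, f: -}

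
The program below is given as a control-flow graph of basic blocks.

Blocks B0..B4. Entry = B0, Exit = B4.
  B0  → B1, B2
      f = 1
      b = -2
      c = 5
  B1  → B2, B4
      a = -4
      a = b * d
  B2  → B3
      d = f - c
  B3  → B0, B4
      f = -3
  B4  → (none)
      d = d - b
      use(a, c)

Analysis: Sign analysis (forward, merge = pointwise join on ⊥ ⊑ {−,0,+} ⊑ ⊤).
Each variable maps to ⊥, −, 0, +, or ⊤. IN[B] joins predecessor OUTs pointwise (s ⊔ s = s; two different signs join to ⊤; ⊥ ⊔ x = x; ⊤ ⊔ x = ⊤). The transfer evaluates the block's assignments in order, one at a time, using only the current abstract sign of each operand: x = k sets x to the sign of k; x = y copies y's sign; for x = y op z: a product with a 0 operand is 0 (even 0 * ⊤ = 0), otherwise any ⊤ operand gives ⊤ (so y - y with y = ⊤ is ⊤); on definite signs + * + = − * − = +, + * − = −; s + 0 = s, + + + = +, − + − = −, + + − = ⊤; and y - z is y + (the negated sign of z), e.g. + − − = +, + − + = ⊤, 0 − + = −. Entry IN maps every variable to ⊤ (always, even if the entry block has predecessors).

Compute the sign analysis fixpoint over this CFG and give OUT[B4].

Per-block solution:
  B0: | IN=(all ⊤) | OUT={b:-, c:+, f:+; rest ⊤}
  B1: | IN={b:-, c:+, f:+; rest ⊤} | OUT={b:-, c:+, f:+; rest ⊤}
  B2: | IN={b:-, c:+, f:+; rest ⊤} | OUT={b:-, c:+, f:+; rest ⊤}
  B3: | IN={b:-, c:+, f:+; rest ⊤} | OUT={b:-, c:+, f:-; rest ⊤}
  B4: | IN={b:-, c:+; rest ⊤} | OUT={b:-, c:+; rest ⊤}

Merge at B4: IN[B4] = OUT[B1] ⊔ OUT[B3] = {a: ⊤, b: -, c: +, d: ⊤, e: ⊤, f: ⊤}
Applying B4's transfer function to that IN value gives OUT[B4] (row B4 above).

Answer: {a: ⊤, b: -, c: +, d: ⊤, e: ⊤, f: ⊤}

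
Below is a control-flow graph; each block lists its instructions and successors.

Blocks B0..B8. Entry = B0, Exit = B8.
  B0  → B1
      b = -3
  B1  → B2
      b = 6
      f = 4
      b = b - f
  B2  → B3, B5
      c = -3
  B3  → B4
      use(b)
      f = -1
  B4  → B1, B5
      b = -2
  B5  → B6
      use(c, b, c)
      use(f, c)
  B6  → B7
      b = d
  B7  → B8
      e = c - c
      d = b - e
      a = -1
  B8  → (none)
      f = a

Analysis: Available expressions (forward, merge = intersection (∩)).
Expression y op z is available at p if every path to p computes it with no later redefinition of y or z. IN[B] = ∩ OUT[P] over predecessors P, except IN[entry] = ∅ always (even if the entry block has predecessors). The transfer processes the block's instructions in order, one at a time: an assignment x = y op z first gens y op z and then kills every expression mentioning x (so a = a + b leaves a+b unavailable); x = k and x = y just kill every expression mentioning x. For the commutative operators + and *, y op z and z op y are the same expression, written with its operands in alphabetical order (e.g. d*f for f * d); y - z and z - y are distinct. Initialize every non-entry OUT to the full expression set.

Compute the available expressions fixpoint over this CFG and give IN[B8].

Converged values:
  B0: | IN={} | OUT={}
  B1: | IN={} | OUT={}
  B2: | IN={} | OUT={}
  B3: | IN={} | OUT={}
  B4: | IN={} | OUT={}
  B5: | IN={} | OUT={}
  B6: | IN={} | OUT={}
  B7: | IN={} | OUT={b-e, c-c}
  B8: | IN={b-e, c-c} | OUT={b-e, c-c}

Merge at B8: IN[B8] = OUT[B7] = {b-e, c-c}

Answer: {b-e, c-c}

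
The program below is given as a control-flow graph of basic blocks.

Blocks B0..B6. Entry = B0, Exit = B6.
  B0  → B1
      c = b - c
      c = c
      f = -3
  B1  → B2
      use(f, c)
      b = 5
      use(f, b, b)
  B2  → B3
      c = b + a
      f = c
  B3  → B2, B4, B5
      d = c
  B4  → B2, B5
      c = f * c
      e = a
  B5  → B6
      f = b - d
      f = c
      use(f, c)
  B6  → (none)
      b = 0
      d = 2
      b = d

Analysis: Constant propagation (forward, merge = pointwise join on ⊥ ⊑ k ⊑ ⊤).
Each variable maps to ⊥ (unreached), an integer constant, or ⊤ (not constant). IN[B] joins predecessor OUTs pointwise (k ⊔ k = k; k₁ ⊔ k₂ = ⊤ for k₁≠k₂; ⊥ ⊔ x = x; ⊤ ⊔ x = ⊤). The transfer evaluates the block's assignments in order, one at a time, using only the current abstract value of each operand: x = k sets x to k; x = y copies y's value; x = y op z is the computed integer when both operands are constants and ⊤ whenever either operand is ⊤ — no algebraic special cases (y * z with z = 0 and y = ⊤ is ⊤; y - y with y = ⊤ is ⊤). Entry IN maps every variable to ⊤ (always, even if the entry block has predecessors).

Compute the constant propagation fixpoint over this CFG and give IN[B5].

Fixpoint table:
  B0:  IN=(all ⊤)  OUT={f:-3; rest ⊤}
  B1:  IN={f:-3; rest ⊤}  OUT={b:5, f:-3; rest ⊤}
  B2:  IN={b:5; rest ⊤}  OUT={b:5; rest ⊤}
  B3:  IN={b:5; rest ⊤}  OUT={b:5; rest ⊤}
  B4:  IN={b:5; rest ⊤}  OUT={b:5; rest ⊤}
  B5:  IN={b:5; rest ⊤}  OUT={b:5; rest ⊤}
  B6:  IN={b:5; rest ⊤}  OUT={b:2, d:2; rest ⊤}

Merge at B5: IN[B5] = OUT[B3] ⊔ OUT[B4] = {a: ⊤, b: 5, c: ⊤, d: ⊤, e: ⊤, f: ⊤}

Answer: {a: ⊤, b: 5, c: ⊤, d: ⊤, e: ⊤, f: ⊤}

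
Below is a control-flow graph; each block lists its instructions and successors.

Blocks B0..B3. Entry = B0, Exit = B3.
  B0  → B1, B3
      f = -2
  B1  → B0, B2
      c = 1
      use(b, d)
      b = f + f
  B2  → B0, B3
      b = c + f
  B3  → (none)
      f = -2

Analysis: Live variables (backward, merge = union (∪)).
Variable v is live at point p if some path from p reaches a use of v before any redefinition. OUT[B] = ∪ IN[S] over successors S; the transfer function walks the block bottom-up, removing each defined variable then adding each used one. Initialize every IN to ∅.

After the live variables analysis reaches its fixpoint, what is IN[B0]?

Per-block solution:
  B0: | IN={b, d} | OUT={b, d, f}
  B1: | IN={b, d, f} | OUT={b, c, d, f}
  B2: | IN={c, d, f} | OUT={b, d}
  B3: | IN={} | OUT={}

Merge at B0: OUT[B0] = IN[B1] ⊔ IN[B3] = {b, d, f}
Applying B0's transfer function to that OUT value gives IN[B0] (row B0 above).

Answer: {b, d}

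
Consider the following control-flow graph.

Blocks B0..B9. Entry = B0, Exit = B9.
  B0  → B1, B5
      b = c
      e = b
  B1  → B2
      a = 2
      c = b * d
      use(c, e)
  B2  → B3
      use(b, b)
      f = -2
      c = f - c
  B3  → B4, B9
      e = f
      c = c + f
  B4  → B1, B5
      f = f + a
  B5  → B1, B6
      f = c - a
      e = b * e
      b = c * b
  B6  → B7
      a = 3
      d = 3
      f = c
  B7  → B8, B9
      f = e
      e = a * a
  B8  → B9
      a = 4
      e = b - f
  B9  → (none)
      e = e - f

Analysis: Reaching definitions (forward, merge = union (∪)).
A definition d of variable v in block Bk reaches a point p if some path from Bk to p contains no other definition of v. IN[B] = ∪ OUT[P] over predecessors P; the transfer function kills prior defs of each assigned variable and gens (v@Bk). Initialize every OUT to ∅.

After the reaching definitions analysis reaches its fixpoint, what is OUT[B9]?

Answer: {a@B1, a@B6, a@B8, b@B0, b@B5, c@B3, d@B6, e@B9, f@B2, f@B7}

Working:
Fixpoint table:
  B0:  IN={}  OUT={b@B0, e@B0}
  B1:  IN={a@B1, b@B0, b@B5, c@B3, e@B0, e@B3, e@B5, f@B4, f@B5}  OUT={a@B1, b@B0, b@B5, c@B1, e@B0, e@B3, e@B5, f@B4, f@B5}
  B2:  IN={a@B1, b@B0, b@B5, c@B1, e@B0, e@B3, e@B5, f@B4, f@B5}  OUT={a@B1, b@B0, b@B5, c@B2, e@B0, e@B3, e@B5, f@B2}
  B3:  IN={a@B1, b@B0, b@B5, c@B2, e@B0, e@B3, e@B5, f@B2}  OUT={a@B1, b@B0, b@B5, c@B3, e@B3, f@B2}
  B4:  IN={a@B1, b@B0, b@B5, c@B3, e@B3, f@B2}  OUT={a@B1, b@B0, b@B5, c@B3, e@B3, f@B4}
  B5:  IN={a@B1, b@B0, b@B5, c@B3, e@B0, e@B3, f@B4}  OUT={a@B1, b@B5, c@B3, e@B5, f@B5}
  B6:  IN={a@B1, b@B5, c@B3, e@B5, f@B5}  OUT={a@B6, b@B5, c@B3, d@B6, e@B5, f@B6}
  B7:  IN={a@B6, b@B5, c@B3, d@B6, e@B5, f@B6}  OUT={a@B6, b@B5, c@B3, d@B6, e@B7, f@B7}
  B8:  IN={a@B6, b@B5, c@B3, d@B6, e@B7, f@B7}  OUT={a@B8, b@B5, c@B3, d@B6, e@B8, f@B7}
  B9:  IN={a@B1, a@B6, a@B8, b@B0, b@B5, c@B3, d@B6, e@B3, e@B7, e@B8, f@B2, f@B7}  OUT={a@B1, a@B6, a@B8, b@B0, b@B5, c@B3, d@B6, e@B9, f@B2, f@B7}

Merge at B9: IN[B9] = OUT[B3] ⊔ OUT[B7] ⊔ OUT[B8] = {a@B1, a@B6, a@B8, b@B0, b@B5, c@B3, d@B6, e@B3, e@B7, e@B8, f@B2, f@B7}
Applying B9's transfer function to that IN value gives OUT[B9] (row B9 above).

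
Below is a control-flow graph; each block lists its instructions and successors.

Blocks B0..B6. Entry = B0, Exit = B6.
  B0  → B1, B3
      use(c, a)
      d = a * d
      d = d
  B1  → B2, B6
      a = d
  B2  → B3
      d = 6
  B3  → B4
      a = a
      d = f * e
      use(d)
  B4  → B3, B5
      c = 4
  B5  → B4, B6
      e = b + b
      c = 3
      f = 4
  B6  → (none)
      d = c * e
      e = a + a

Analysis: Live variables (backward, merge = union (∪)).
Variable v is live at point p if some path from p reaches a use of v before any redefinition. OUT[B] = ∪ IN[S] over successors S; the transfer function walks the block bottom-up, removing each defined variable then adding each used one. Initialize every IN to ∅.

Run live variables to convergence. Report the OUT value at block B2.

Answer: {a, b, e, f}

Trace:
Converged values:
  B0:  IN={a, b, c, d, e, f}  OUT={a, b, c, d, e, f}
  B1:  IN={b, c, d, e, f}  OUT={a, b, c, e, f}
  B2:  IN={a, b, e, f}  OUT={a, b, e, f}
  B3:  IN={a, b, e, f}  OUT={a, b, e, f}
  B4:  IN={a, b, e, f}  OUT={a, b, e, f}
  B5:  IN={a, b}  OUT={a, b, c, e, f}
  B6:  IN={a, c, e}  OUT={}

Merge at B2: OUT[B2] = IN[B3] = {a, b, e, f}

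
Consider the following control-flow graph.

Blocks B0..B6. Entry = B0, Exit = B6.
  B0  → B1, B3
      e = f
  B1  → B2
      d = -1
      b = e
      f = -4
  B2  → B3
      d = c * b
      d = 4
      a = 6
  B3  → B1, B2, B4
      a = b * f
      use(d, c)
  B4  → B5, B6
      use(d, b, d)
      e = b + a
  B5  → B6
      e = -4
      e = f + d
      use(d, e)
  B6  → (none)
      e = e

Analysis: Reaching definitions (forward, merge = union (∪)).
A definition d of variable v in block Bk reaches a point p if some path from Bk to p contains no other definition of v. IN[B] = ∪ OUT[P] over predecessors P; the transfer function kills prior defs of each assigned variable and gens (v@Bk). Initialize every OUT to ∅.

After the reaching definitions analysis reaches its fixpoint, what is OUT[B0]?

Answer: {e@B0}

Working:
Fixpoint table:
  B0: | IN={} | OUT={e@B0}
  B1: | IN={a@B3, b@B1, d@B2, e@B0, f@B1} | OUT={a@B3, b@B1, d@B1, e@B0, f@B1}
  B2: | IN={a@B3, b@B1, d@B1, d@B2, e@B0, f@B1} | OUT={a@B2, b@B1, d@B2, e@B0, f@B1}
  B3: | IN={a@B2, b@B1, d@B2, e@B0, f@B1} | OUT={a@B3, b@B1, d@B2, e@B0, f@B1}
  B4: | IN={a@B3, b@B1, d@B2, e@B0, f@B1} | OUT={a@B3, b@B1, d@B2, e@B4, f@B1}
  B5: | IN={a@B3, b@B1, d@B2, e@B4, f@B1} | OUT={a@B3, b@B1, d@B2, e@B5, f@B1}
  B6: | IN={a@B3, b@B1, d@B2, e@B4, e@B5, f@B1} | OUT={a@B3, b@B1, d@B2, e@B6, f@B1}

B0 is the boundary node: IN[B0] = {}
Applying B0's transfer function to that IN value gives OUT[B0] (row B0 above).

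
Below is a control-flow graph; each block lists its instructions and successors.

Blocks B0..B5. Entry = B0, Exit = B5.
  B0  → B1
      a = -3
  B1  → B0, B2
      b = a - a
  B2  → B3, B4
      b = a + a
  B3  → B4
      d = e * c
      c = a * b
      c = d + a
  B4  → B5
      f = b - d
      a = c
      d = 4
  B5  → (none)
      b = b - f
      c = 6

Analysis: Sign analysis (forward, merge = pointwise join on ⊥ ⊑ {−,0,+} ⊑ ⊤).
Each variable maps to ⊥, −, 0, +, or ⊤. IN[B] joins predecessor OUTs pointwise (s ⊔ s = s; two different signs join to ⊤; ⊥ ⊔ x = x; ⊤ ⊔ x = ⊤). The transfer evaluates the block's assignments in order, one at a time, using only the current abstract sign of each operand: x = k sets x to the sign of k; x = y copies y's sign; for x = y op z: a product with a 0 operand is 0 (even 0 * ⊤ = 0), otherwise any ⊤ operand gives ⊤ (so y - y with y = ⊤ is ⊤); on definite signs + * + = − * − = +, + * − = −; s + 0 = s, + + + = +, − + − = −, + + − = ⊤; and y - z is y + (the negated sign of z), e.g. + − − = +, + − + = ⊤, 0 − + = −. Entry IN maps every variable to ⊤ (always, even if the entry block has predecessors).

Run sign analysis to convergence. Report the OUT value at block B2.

Answer: {a: -, b: -, c: ⊤, d: ⊤, e: ⊤, f: ⊤}

Trace:
Per-block solution:
  B0: | IN=(all ⊤) | OUT={a:-; rest ⊤}
  B1: | IN={a:-; rest ⊤} | OUT={a:-; rest ⊤}
  B2: | IN={a:-; rest ⊤} | OUT={a:-, b:-; rest ⊤}
  B3: | IN={a:-, b:-; rest ⊤} | OUT={a:-, b:-; rest ⊤}
  B4: | IN={a:-, b:-; rest ⊤} | OUT={b:-, d:+; rest ⊤}
  B5: | IN={b:-, d:+; rest ⊤} | OUT={c:+, d:+; rest ⊤}

Merge at B2: IN[B2] = OUT[B1] = {a: -, b: ⊤, c: ⊤, d: ⊤, e: ⊤, f: ⊤}
Applying B2's transfer function to that IN value gives OUT[B2] (row B2 above).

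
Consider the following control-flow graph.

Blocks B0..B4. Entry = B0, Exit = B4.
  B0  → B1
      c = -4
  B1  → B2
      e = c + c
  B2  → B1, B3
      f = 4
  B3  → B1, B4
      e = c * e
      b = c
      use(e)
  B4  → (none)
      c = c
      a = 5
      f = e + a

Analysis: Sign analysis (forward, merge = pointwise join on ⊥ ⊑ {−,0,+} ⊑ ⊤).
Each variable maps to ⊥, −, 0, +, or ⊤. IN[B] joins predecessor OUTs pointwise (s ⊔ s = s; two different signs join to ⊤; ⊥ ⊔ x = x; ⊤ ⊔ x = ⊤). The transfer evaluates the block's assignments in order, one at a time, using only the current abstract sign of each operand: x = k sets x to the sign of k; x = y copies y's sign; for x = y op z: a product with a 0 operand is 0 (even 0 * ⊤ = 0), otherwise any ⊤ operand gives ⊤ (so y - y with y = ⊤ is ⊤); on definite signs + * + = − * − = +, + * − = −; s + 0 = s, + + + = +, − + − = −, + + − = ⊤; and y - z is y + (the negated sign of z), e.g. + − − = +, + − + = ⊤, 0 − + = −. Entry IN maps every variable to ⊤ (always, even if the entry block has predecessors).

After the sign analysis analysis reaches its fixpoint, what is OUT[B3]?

Answer: {a: ⊤, b: -, c: -, d: ⊤, e: +, f: +}

Trace:
Fixpoint table:
  B0:   IN=(all ⊤)   OUT={c:-; rest ⊤}
  B1:   IN={c:-; rest ⊤}   OUT={c:-, e:-; rest ⊤}
  B2:   IN={c:-, e:-; rest ⊤}   OUT={c:-, e:-, f:+; rest ⊤}
  B3:   IN={c:-, e:-, f:+; rest ⊤}   OUT={b:-, c:-, e:+, f:+; rest ⊤}
  B4:   IN={b:-, c:-, e:+, f:+; rest ⊤}   OUT={a:+, b:-, c:-, e:+, f:+; rest ⊤}

Merge at B3: IN[B3] = OUT[B2] = {a: ⊤, b: ⊤, c: -, d: ⊤, e: -, f: +}
Applying B3's transfer function to that IN value gives OUT[B3] (row B3 above).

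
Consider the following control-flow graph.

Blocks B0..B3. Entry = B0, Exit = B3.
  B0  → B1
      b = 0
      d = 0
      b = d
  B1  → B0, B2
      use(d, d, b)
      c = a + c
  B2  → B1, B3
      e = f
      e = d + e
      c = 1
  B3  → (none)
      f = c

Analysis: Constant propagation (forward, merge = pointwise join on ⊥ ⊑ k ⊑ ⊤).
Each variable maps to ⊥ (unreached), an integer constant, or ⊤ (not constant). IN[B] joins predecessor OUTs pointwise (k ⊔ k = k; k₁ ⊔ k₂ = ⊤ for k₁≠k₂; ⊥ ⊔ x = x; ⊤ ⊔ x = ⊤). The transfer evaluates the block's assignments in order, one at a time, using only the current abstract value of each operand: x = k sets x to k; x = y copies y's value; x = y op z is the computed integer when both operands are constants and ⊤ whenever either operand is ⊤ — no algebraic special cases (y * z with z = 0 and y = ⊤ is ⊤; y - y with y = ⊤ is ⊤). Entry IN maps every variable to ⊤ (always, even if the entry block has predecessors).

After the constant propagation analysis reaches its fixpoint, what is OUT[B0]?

Answer: {a: ⊤, b: 0, c: ⊤, d: 0, e: ⊤, f: ⊤}

Working:
Per-block solution:
  B0: | IN=(all ⊤) | OUT={b:0, d:0; rest ⊤}
  B1: | IN={b:0, d:0; rest ⊤} | OUT={b:0, d:0; rest ⊤}
  B2: | IN={b:0, d:0; rest ⊤} | OUT={b:0, c:1, d:0; rest ⊤}
  B3: | IN={b:0, c:1, d:0; rest ⊤} | OUT={b:0, c:1, d:0, f:1; rest ⊤}

Merge at B0 (entry node, so the boundary value (all ⊤) is joined with the incoming edge(s)): IN[B0] = (all ⊤) ⊔ OUT[B1] = {a: ⊤, b: ⊤, c: ⊤, d: ⊤, e: ⊤, f: ⊤}
Applying B0's transfer function to that IN value gives OUT[B0] (row B0 above).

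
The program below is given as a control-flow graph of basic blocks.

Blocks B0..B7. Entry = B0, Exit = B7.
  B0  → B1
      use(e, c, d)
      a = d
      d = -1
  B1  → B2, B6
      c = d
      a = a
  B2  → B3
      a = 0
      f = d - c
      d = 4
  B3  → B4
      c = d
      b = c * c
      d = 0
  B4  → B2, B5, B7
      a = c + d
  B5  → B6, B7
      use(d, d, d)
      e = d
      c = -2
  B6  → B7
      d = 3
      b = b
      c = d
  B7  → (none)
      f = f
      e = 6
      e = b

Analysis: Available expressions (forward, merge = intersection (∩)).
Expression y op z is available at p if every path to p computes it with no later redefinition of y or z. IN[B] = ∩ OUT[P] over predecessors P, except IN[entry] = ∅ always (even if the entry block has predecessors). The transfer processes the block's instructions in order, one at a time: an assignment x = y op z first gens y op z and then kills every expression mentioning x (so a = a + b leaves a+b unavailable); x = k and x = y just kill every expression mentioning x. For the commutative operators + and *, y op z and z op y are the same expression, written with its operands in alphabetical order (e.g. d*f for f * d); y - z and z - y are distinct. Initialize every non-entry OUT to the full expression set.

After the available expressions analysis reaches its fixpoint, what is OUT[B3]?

Fixpoint table:
  B0:  IN={}  OUT={}
  B1:  IN={}  OUT={}
  B2:  IN={}  OUT={}
  B3:  IN={}  OUT={c*c}
  B4:  IN={c*c}  OUT={c*c, c+d}
  B5:  IN={c*c, c+d}  OUT={}
  B6:  IN={}  OUT={}
  B7:  IN={}  OUT={}

Merge at B3: IN[B3] = OUT[B2] = {}
Applying B3's transfer function to that IN value gives OUT[B3] (row B3 above).

Answer: {c*c}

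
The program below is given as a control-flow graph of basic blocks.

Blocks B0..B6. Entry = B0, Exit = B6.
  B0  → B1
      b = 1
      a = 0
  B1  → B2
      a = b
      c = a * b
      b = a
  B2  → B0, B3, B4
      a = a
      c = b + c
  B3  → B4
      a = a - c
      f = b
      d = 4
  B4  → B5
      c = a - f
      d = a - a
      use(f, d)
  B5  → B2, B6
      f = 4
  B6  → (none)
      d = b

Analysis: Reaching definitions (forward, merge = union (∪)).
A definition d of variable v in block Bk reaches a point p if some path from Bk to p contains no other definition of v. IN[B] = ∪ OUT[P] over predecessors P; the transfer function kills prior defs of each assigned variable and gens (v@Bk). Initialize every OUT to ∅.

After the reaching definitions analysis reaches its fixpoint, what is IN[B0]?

Per-block solution:
  B0: | IN={a@B2, b@B1, c@B2, d@B4, f@B5} | OUT={a@B0, b@B0, c@B2, d@B4, f@B5}
  B1: | IN={a@B0, b@B0, c@B2, d@B4, f@B5} | OUT={a@B1, b@B1, c@B1, d@B4, f@B5}
  B2: | IN={a@B1, a@B2, a@B3, b@B1, c@B1, c@B4, d@B4, f@B5} | OUT={a@B2, b@B1, c@B2, d@B4, f@B5}
  B3: | IN={a@B2, b@B1, c@B2, d@B4, f@B5} | OUT={a@B3, b@B1, c@B2, d@B3, f@B3}
  B4: | IN={a@B2, a@B3, b@B1, c@B2, d@B3, d@B4, f@B3, f@B5} | OUT={a@B2, a@B3, b@B1, c@B4, d@B4, f@B3, f@B5}
  B5: | IN={a@B2, a@B3, b@B1, c@B4, d@B4, f@B3, f@B5} | OUT={a@B2, a@B3, b@B1, c@B4, d@B4, f@B5}
  B6: | IN={a@B2, a@B3, b@B1, c@B4, d@B4, f@B5} | OUT={a@B2, a@B3, b@B1, c@B4, d@B6, f@B5}

Merge at B0 (entry node, so the boundary value {} is joined with the incoming edge(s)): IN[B0] = {} ⊔ OUT[B2] = {a@B2, b@B1, c@B2, d@B4, f@B5}

Answer: {a@B2, b@B1, c@B2, d@B4, f@B5}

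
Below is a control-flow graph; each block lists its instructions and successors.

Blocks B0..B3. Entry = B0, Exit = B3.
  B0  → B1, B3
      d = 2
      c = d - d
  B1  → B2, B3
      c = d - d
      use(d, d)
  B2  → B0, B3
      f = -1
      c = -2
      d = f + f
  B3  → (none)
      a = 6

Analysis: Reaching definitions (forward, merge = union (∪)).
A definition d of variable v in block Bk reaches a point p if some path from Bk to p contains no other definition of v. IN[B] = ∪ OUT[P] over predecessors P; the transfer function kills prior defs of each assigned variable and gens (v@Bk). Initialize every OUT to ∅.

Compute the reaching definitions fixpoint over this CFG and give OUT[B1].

Answer: {c@B1, d@B0, f@B2}

Trace:
Fixpoint table:
  B0: | IN={c@B2, d@B2, f@B2} | OUT={c@B0, d@B0, f@B2}
  B1: | IN={c@B0, d@B0, f@B2} | OUT={c@B1, d@B0, f@B2}
  B2: | IN={c@B1, d@B0, f@B2} | OUT={c@B2, d@B2, f@B2}
  B3: | IN={c@B0, c@B1, c@B2, d@B0, d@B2, f@B2} | OUT={a@B3, c@B0, c@B1, c@B2, d@B0, d@B2, f@B2}

Merge at B1: IN[B1] = OUT[B0] = {c@B0, d@B0, f@B2}
Applying B1's transfer function to that IN value gives OUT[B1] (row B1 above).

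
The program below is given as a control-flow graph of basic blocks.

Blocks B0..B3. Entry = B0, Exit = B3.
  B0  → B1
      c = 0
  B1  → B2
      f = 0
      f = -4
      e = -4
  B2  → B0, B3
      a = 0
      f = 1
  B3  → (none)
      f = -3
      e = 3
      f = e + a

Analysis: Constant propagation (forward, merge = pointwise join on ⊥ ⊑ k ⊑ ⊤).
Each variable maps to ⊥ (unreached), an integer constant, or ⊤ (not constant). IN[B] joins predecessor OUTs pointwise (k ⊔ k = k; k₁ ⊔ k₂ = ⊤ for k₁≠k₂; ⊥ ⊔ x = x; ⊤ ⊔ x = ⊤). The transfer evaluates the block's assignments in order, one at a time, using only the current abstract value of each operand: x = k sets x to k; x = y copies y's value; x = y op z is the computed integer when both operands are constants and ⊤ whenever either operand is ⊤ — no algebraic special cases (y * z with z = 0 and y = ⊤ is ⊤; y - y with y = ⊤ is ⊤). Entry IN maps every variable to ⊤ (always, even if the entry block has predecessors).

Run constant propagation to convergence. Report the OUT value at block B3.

Converged values:
  B0:   IN=(all ⊤)   OUT={c:0; rest ⊤}
  B1:   IN={c:0; rest ⊤}   OUT={c:0, e:-4, f:-4; rest ⊤}
  B2:   IN={c:0, e:-4, f:-4; rest ⊤}   OUT={a:0, c:0, e:-4, f:1; rest ⊤}
  B3:   IN={a:0, c:0, e:-4, f:1; rest ⊤}   OUT={a:0, c:0, e:3, f:3; rest ⊤}

Merge at B3: IN[B3] = OUT[B2] = {a: 0, b: ⊤, c: 0, d: ⊤, e: -4, f: 1}
Applying B3's transfer function to that IN value gives OUT[B3] (row B3 above).

Answer: {a: 0, b: ⊤, c: 0, d: ⊤, e: 3, f: 3}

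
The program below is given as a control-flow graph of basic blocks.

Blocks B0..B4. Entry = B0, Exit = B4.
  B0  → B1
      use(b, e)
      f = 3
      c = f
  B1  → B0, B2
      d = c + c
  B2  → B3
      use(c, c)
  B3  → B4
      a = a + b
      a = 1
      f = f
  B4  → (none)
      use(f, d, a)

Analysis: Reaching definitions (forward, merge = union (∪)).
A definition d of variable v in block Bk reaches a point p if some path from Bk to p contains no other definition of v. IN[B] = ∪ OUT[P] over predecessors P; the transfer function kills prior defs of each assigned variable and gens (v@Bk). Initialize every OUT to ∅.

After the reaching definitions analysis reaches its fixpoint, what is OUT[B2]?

Per-block solution:
  B0:   IN={c@B0, d@B1, f@B0}   OUT={c@B0, d@B1, f@B0}
  B1:   IN={c@B0, d@B1, f@B0}   OUT={c@B0, d@B1, f@B0}
  B2:   IN={c@B0, d@B1, f@B0}   OUT={c@B0, d@B1, f@B0}
  B3:   IN={c@B0, d@B1, f@B0}   OUT={a@B3, c@B0, d@B1, f@B3}
  B4:   IN={a@B3, c@B0, d@B1, f@B3}   OUT={a@B3, c@B0, d@B1, f@B3}

Merge at B2: IN[B2] = OUT[B1] = {c@B0, d@B1, f@B0}
Applying B2's transfer function to that IN value gives OUT[B2] (row B2 above).

Answer: {c@B0, d@B1, f@B0}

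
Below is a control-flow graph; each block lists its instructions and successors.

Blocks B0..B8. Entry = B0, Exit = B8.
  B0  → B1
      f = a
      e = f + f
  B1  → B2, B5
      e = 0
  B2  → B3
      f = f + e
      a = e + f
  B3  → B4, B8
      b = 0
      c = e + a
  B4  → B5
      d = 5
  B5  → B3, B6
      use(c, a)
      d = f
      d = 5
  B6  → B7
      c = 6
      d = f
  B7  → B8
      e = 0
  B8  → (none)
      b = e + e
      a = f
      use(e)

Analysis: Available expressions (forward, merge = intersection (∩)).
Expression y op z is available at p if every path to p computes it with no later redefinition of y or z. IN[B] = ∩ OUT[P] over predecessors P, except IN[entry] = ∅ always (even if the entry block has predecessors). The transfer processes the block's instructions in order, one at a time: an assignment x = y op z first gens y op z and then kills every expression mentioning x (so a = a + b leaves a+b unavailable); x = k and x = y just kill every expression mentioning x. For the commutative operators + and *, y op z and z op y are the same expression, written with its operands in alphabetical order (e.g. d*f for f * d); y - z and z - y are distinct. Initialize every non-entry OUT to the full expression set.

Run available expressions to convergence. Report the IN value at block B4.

Answer: {a+e}

Working:
Converged values:
  B0:   IN={}   OUT={f+f}
  B1:   IN={f+f}   OUT={f+f}
  B2:   IN={f+f}   OUT={e+f}
  B3:   IN={}   OUT={a+e}
  B4:   IN={a+e}   OUT={a+e}
  B5:   IN={}   OUT={}
  B6:   IN={}   OUT={}
  B7:   IN={}   OUT={}
  B8:   IN={}   OUT={e+e}

Merge at B4: IN[B4] = OUT[B3] = {a+e}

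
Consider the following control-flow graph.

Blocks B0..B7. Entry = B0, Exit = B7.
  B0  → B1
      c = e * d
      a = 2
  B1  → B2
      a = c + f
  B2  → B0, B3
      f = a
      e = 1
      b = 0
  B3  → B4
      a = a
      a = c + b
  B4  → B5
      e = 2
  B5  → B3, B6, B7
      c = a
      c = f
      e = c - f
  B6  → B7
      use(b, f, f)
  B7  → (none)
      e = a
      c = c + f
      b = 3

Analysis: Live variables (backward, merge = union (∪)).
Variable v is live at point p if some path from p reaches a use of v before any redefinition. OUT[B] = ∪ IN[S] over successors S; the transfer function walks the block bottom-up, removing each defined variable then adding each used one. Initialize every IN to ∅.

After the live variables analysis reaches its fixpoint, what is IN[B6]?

Answer: {a, b, c, f}

Working:
Per-block solution:
  B0:   IN={d, e, f}   OUT={c, d, f}
  B1:   IN={c, d, f}   OUT={a, c, d}
  B2:   IN={a, c, d}   OUT={a, b, c, d, e, f}
  B3:   IN={a, b, c, f}   OUT={a, b, f}
  B4:   IN={a, b, f}   OUT={a, b, f}
  B5:   IN={a, b, f}   OUT={a, b, c, f}
  B6:   IN={a, b, c, f}   OUT={a, c, f}
  B7:   IN={a, c, f}   OUT={}

Merge at B6: OUT[B6] = IN[B7] = {a, c, f}
Applying B6's transfer function to that OUT value gives IN[B6] (row B6 above).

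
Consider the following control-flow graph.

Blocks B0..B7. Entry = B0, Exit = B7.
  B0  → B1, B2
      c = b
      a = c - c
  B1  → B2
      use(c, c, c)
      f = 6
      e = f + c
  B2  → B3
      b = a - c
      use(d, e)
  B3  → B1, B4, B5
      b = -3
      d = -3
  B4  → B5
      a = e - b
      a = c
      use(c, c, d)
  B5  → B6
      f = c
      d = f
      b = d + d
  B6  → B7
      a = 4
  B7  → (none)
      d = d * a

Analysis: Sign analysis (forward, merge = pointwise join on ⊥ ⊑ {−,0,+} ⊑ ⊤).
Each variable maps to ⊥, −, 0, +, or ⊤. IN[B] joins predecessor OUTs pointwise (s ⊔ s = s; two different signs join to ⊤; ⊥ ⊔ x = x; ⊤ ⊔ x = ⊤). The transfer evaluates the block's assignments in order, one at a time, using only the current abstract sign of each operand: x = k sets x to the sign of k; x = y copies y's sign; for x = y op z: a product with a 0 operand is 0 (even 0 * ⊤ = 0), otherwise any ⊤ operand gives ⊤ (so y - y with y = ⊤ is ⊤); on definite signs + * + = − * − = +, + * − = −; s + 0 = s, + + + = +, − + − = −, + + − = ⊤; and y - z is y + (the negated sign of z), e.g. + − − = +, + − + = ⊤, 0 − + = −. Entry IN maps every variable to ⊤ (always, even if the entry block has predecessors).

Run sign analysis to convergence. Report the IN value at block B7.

Per-block solution:
  B0:   IN=(all ⊤)   OUT=(all ⊤)
  B1:   IN=(all ⊤)   OUT={f:+; rest ⊤}
  B2:   IN=(all ⊤)   OUT=(all ⊤)
  B3:   IN=(all ⊤)   OUT={b:-, d:-; rest ⊤}
  B4:   IN={b:-, d:-; rest ⊤}   OUT={b:-, d:-; rest ⊤}
  B5:   IN={b:-, d:-; rest ⊤}   OUT=(all ⊤)
  B6:   IN=(all ⊤)   OUT={a:+; rest ⊤}
  B7:   IN={a:+; rest ⊤}   OUT={a:+; rest ⊤}

Merge at B7: IN[B7] = OUT[B6] = {a: +, b: ⊤, c: ⊤, d: ⊤, e: ⊤, f: ⊤}

Answer: {a: +, b: ⊤, c: ⊤, d: ⊤, e: ⊤, f: ⊤}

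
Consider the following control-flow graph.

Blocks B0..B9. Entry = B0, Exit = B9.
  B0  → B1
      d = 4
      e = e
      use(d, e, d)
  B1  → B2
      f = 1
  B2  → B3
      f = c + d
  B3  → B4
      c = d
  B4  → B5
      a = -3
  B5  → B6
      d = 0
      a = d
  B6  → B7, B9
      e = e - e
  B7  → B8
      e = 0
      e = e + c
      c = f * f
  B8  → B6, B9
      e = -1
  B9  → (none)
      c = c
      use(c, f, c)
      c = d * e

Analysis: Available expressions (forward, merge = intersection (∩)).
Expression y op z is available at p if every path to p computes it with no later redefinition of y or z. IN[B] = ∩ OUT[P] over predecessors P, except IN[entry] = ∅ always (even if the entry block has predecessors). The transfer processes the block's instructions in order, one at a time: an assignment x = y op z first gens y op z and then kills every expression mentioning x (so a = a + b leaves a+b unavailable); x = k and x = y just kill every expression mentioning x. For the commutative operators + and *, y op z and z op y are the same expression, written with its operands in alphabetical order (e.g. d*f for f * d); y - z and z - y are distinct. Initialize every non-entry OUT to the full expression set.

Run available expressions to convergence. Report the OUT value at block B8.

Answer: {f*f}

Trace:
Per-block solution:
  B0:  IN={}  OUT={}
  B1:  IN={}  OUT={}
  B2:  IN={}  OUT={c+d}
  B3:  IN={c+d}  OUT={}
  B4:  IN={}  OUT={}
  B5:  IN={}  OUT={}
  B6:  IN={}  OUT={}
  B7:  IN={}  OUT={f*f}
  B8:  IN={f*f}  OUT={f*f}
  B9:  IN={}  OUT={d*e}

Merge at B8: IN[B8] = OUT[B7] = {f*f}
Applying B8's transfer function to that IN value gives OUT[B8] (row B8 above).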